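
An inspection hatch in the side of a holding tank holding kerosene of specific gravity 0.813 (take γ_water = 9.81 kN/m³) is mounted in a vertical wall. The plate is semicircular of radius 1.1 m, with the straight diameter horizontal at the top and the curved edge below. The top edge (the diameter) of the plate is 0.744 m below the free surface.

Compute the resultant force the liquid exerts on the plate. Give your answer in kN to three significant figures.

F ≈ 18.4 kN

γ = 0.813 × 9.81 = 7.97553 kN/m³.
The centroid of a semicircle lies 4r/(3π) = 0.466854 m from the diameter, here below the top edge, so the centroid depth is h_c = 0.744 + 0.466854 = 1.21085 m.
A = πr²/2 = π × 1.1²/2 = 1.90066 m².
Resultant F = γ·h_c·A = 7.97553 × 1.21085 × 1.90066 = 18.355 kN.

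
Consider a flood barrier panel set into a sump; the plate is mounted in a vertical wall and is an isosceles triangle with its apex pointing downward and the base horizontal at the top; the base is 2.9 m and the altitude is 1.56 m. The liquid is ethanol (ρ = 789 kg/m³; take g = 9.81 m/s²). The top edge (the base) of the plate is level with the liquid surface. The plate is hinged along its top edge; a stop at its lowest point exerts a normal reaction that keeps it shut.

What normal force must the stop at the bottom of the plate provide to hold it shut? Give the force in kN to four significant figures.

γ = ρg = 789 × 9.81 / 1000 = 7.74009 kN/m³.
With the apex down, the centroid sits h/3 = 1.56/3 = 0.52 m below the base (the top edge), so the centroid depth is h_c = 0.52 m.
A = ½ × 2.9 × 1.56 = 2.262 m².
Resultant F = γ·h_c·A = 7.74009 × 0.52 × 2.262 = 9.1042 kN.
I_c = b·h³/36 = 2.9 × 1.56³/36 = 0.305822 m⁴.
Centre of pressure: y_p = y_c + I_c/(y_c·A) = 0.52 + 0.305822/(0.52 × 2.262) = 0.52 + 0.26 = 0.78 m along the plane.
The resultant acts 0.52 + 0.26 = 0.78 m (along the plate) below the hinge at the top edge, so the moment about the hinge is M = F × 0.78 = 9.1042 × 0.78 = 7.10128 kN·m.
A normal force at the bottom, 1.56 m from the hinge, must supply this moment: P = 7.10128/1.56 = 4.5521 kN.

P ≈ 4.552 kN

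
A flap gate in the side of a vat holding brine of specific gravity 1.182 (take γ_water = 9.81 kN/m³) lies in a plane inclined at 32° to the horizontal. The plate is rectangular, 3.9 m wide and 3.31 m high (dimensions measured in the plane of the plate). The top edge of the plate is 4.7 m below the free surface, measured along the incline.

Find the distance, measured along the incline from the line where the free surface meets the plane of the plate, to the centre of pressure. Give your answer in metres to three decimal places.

y_p = 6.499 m

γ = 1.182 × 9.81 = 11.59542 kN/m³.
Let θ = 32° be the plate's angle to the horizontal; measure y along the incline from where the plane meets the free surface. Vertical depth h = y·sinθ with sinθ = 0.529919.
The centroid lies 3.31/2 = 1.655 m below the top edge, so y_c = 4.7 + 1.655 = 6.355 m and h_c = 6.355 × 0.529919 = 3.36764 m.
A = 3.9 × 3.31 = 12.909 m².
Resultant F = γ·h_c·A = 11.59542 × 3.36764 × 12.909 = 504.086 kN.
I_c = b·h³/12 = 3.9 × 3.31³/12 = 11.786 m⁴.
Centre of pressure: y_p = y_c + I_c/(y_c·A) = 6.355 + 11.786/(6.355 × 12.909) = 6.355 + 0.143667 = 6.49867 m along the plane.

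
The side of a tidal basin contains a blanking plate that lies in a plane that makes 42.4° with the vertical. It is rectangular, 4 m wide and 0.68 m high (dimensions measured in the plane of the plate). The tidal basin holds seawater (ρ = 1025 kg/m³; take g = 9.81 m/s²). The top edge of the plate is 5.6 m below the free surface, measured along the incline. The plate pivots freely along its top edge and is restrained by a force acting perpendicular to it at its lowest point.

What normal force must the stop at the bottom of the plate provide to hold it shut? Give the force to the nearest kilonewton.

P ≈ 61 kN

γ = ρg = 1025 × 9.81 / 1000 = 10.05525 kN/m³.
The plate makes 42.4° with the vertical, i.e. θ = 90° − 42.4° = 47.6° to the horizontal. Measuring y along the incline from the free-surface line, vertical depth h = y·sinθ with sinθ = 0.738455.
The centroid lies 0.68/2 = 0.34 m below the top edge, so y_c = 5.6 + 0.34 = 5.94 m and h_c = 5.94 × 0.738455 = 4.38642 m.
A = 4 × 0.68 = 2.72 m².
Resultant F = γ·h_c·A = 10.05525 × 4.38642 × 2.72 = 119.97 kN.
I_c = b·h³/12 = 4 × 0.68³/12 = 0.104811 m⁴.
Centre of pressure: y_p = y_c + I_c/(y_c·A) = 5.94 + 0.104811/(5.94 × 2.72) = 5.94 + 0.00648711 = 5.94649 m along the plane.
The resultant acts 0.34 + 0.00648711 = 0.346487 m (along the plate) below the hinge at the top edge, so the moment about the hinge is M = F × 0.346487 = 119.97 × 0.346487 = 41.568 kN·m.
A normal force at the bottom, 0.68 m from the hinge, must supply this moment: P = 41.568/0.68 = 61.1294 kN.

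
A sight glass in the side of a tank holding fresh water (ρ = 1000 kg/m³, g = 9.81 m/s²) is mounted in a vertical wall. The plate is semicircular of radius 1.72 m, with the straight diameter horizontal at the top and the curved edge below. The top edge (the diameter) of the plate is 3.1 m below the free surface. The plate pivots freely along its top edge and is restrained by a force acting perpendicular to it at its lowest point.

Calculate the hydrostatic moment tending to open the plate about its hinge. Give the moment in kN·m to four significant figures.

γ = ρg = 1000 × 9.81 = 9810 N/m³ = 9.81 kN/m³.
The centroid of a semicircle lies 4r/(3π) = 0.729991 m from the diameter, here below the top edge, so the centroid depth is h_c = 3.1 + 0.729991 = 3.82999 m.
A = πr²/2 = π × 1.72²/2 = 4.64704 m².
Resultant F = γ·h_c·A = 9.81 × 3.82999 × 4.64704 = 174.6 kN.
I_c = (π/8 − 8/(9π))·r⁴ = 0.109757 × 1.72⁴ = 0.960608 m⁴.
Centre of pressure: y_p = y_c + I_c/(y_c·A) = 3.82999 + 0.960608/(3.82999 × 4.64704) = 3.82999 + 0.0539725 = 3.88396 m along the plane.
The resultant acts 0.729991 + 0.0539725 = 0.783963 m (along the plate) below the hinge at the top edge, so the moment about the hinge is M = F × 0.783963 = 174.6 × 0.783963 = 136.88 kN·m.

M ≈ 136.9 kN·m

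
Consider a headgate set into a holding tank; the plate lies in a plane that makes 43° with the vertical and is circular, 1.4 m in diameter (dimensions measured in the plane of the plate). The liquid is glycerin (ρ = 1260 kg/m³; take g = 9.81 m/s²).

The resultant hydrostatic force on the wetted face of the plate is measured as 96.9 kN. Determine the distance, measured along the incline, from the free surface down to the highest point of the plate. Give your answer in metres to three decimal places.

γ = ρg = 1260 × 9.81 / 1000 = 12.3606 kN/m³.
A = π(0.7)² = 1.53938 m².
From F = γ·h_c·A, the centroid depth is h_c = 96.9/(12.3606 × 1.53938) = 5.09259 m.
The plate makes 43° with the vertical, i.e. θ = 90° − 43° = 47° to the horizontal. Measuring y along the incline from the free-surface line, vertical depth h = y·sinθ with sinθ = 0.731354.
Along the incline, y_c = h_c/sinθ = 5.09259/0.731354 = 6.96324 m.
The centroid is at the centre, 0.7 m below the top of the plate, so the highest point sits at y_top = 6.96324 − 0.7 = 6.26324 m along the incline.

y_top ≈ 6.263 m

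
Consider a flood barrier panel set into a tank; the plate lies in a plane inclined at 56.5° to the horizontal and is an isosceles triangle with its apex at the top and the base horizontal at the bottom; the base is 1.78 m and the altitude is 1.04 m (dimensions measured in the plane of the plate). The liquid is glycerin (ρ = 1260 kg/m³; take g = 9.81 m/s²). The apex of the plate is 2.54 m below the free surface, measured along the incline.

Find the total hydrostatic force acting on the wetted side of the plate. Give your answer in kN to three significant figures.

γ = ρg = 1260 × 9.81 / 1000 = 12.3606 kN/m³.
Let θ = 56.5° be the plate's angle to the horizontal; measure y along the incline from where the plane meets the free surface. Vertical depth h = y·sinθ with sinθ = 0.833886.
With the apex up, the centroid sits 2h/3 = 2 × 1.04/3 = 0.693333 m below the apex, so y_c = 2.54 + 0.693333 = 3.23333 m and h_c = 3.23333 × 0.833886 = 2.69623 m.
A = ½ × 1.78 × 1.04 = 0.9256 m².
Resultant F = γ·h_c·A = 12.3606 × 2.69623 × 0.9256 = 30.8475 kN.

F ≈ 30.8 kN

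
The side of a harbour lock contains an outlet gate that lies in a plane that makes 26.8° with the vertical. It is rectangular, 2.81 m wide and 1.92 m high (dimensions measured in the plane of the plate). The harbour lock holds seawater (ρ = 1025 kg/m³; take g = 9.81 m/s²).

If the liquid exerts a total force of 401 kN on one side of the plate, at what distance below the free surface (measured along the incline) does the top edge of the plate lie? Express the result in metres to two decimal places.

γ = ρg = 1025 × 9.81 / 1000 = 10.05525 kN/m³.
A = 2.81 × 1.92 = 5.3952 m².
From F = γ·h_c·A, the centroid depth is h_c = 401/(10.05525 × 5.3952) = 7.39169 m.
The plate makes 26.8° with the vertical, i.e. θ = 90° − 26.8° = 63.2° to the horizontal. Measuring y along the incline from the free-surface line, vertical depth h = y·sinθ with sinθ = 0.892586.
Along the incline, y_c = h_c/sinθ = 7.39169/0.892586 = 8.28121 m.
The centroid lies 1.92/2 = 0.96 m below the top edge, so the top edge sits at y_top = 8.28121 − 0.96 = 7.32121 m along the incline.

y_top ≈ 7.32 m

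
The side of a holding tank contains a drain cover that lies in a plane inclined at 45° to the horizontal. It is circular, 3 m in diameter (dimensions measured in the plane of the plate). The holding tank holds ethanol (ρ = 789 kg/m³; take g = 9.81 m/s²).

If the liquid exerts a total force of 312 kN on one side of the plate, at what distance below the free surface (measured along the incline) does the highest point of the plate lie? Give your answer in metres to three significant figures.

y_top ≈ 6.56 m

γ = ρg = 789 × 9.81 / 1000 = 7.74009 kN/m³.
A = π(1.5)² = 7.06858 m².
From F = γ·h_c·A, the centroid depth is h_c = 312/(7.74009 × 7.06858) = 5.70265 m.
Let θ = 45° be the plate's angle to the horizontal; measure y along the incline from where the plane meets the free surface. Vertical depth h = y·sinθ with sinθ = 0.707107.
Along the incline, y_c = h_c/sinθ = 5.70265/0.707107 = 8.06476 m.
The centroid is at the centre, 1.5 m below the top of the plate, so the highest point sits at y_top = 8.06476 − 1.5 = 6.56476 m along the incline.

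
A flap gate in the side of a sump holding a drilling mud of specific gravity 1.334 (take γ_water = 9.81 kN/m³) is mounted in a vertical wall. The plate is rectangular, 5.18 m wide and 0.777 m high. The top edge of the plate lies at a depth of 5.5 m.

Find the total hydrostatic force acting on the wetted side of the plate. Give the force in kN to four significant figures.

γ = 1.334 × 9.81 = 13.08654 kN/m³.
The centroid lies 0.777/2 = 0.3885 m below the top edge, so the centroid depth is h_c = 5.5 + 0.3885 = 5.8885 m.
A = 5.18 × 0.777 = 4.02486 m².
Resultant F = γ·h_c·A = 13.08654 × 5.8885 × 4.02486 = 310.156 kN.

F ≈ 310.2 kN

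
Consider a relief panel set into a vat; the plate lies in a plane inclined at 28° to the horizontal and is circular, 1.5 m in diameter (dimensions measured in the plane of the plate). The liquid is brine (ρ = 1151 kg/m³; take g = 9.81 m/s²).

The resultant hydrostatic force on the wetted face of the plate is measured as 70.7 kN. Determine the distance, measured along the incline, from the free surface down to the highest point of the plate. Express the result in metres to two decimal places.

γ = ρg = 1151 × 9.81 / 1000 = 11.29131 kN/m³.
A = π(0.75)² = 1.76715 m².
From F = γ·h_c·A, the centroid depth is h_c = 70.7/(11.29131 × 1.76715) = 3.54325 m.
Let θ = 28° be the plate's angle to the horizontal; measure y along the incline from where the plane meets the free surface. Vertical depth h = y·sinθ with sinθ = 0.469472.
Along the incline, y_c = h_c/sinθ = 3.54325/0.469472 = 7.54731 m.
The centroid is at the centre, 0.75 m below the top of the plate, so the highest point sits at y_top = 7.54731 − 0.75 = 6.79731 m along the incline.

y_top ≈ 6.80 m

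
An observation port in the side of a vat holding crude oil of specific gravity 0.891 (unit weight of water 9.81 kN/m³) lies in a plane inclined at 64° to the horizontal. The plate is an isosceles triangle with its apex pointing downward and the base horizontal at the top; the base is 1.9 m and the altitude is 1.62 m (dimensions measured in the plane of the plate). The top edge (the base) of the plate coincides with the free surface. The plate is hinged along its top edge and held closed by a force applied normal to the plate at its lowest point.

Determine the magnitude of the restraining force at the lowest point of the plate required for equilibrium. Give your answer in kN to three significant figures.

P ≈ 3.26 kN

γ = 0.891 × 9.81 = 8.74071 kN/m³.
Let θ = 64° be the plate's angle to the horizontal; measure y along the incline from where the plane meets the free surface. Vertical depth h = y·sinθ with sinθ = 0.898794.
With the apex down, the centroid sits h/3 = 1.62/3 = 0.54 m below the base (the top edge), so y_c = 0.54 m and h_c = 0.54 × 0.898794 = 0.485349 m.
A = ½ × 1.9 × 1.62 = 1.539 m².
Resultant F = γ·h_c·A = 8.74071 × 0.485349 × 1.539 = 6.52889 kN.
I_c = b·h³/36 = 1.9 × 1.62³/36 = 0.224386 m⁴.
Centre of pressure: y_p = y_c + I_c/(y_c·A) = 0.54 + 0.224386/(0.54 × 1.539) = 0.54 + 0.27 = 0.81 m along the plane.
The resultant acts 0.54 + 0.27 = 0.81 m (along the plate) below the hinge at the top edge, so the moment about the hinge is M = F × 0.81 = 6.52889 × 0.81 = 5.2884 kN·m.
A normal force at the bottom, 1.62 m from the hinge, must supply this moment: P = 5.2884/1.62 = 3.26444 kN.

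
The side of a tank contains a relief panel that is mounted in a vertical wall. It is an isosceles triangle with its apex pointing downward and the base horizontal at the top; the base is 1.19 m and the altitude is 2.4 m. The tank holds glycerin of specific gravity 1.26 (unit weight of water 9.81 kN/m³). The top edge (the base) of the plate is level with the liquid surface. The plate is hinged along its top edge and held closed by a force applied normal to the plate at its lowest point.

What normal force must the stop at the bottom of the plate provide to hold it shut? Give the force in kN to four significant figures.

P ≈ 7.060 kN

γ = 1.26 × 9.81 = 12.3606 kN/m³.
With the apex down, the centroid sits h/3 = 2.4/3 = 0.8 m below the base (the top edge), so the centroid depth is h_c = 0.8 m.
A = ½ × 1.19 × 2.4 = 1.428 m².
Resultant F = γ·h_c·A = 12.3606 × 0.8 × 1.428 = 14.1207 kN.
I_c = b·h³/36 = 1.19 × 2.4³/36 = 0.45696 m⁴.
Centre of pressure: y_p = y_c + I_c/(y_c·A) = 0.8 + 0.45696/(0.8 × 1.428) = 0.8 + 0.4 = 1.2 m along the plane.
The resultant acts 0.8 + 0.4 = 1.2 m (along the plate) below the hinge at the top edge, so the moment about the hinge is M = F × 1.2 = 14.1207 × 1.2 = 16.9448 kN·m.
A normal force at the bottom, 2.4 m from the hinge, must supply this moment: P = 16.9448/2.4 = 7.06033 kN.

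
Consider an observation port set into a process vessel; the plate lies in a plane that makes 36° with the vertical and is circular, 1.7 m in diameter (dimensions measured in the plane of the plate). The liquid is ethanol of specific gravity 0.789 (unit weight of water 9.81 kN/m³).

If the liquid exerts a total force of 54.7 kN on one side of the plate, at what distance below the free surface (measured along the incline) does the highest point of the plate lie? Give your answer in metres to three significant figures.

y_top ≈ 3.00 m

γ = 0.789 × 9.81 = 7.74009 kN/m³.
A = π(0.85)² = 2.2698 m².
From F = γ·h_c·A, the centroid depth is h_c = 54.7/(7.74009 × 2.2698) = 3.11353 m.
The plate makes 36° with the vertical, i.e. θ = 90° − 36° = 54° to the horizontal. Measuring y along the incline from the free-surface line, vertical depth h = y·sinθ with sinθ = 0.809017.
Along the incline, y_c = h_c/sinθ = 3.11353/0.809017 = 3.84853 m.
The centroid is at the centre, 0.85 m below the top of the plate, so the highest point sits at y_top = 3.84853 − 0.85 = 2.99853 m along the incline.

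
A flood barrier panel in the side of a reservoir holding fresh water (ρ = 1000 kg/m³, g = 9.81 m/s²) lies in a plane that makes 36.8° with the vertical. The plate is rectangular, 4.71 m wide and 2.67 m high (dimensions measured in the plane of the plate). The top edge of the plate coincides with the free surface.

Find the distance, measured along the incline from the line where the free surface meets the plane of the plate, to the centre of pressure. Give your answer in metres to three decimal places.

γ = ρg = 1000 × 9.81 = 9810 N/m³ = 9.81 kN/m³.
The plate makes 36.8° with the vertical, i.e. θ = 90° − 36.8° = 53.2° to the horizontal. Measuring y along the incline from the free-surface line, vertical depth h = y·sinθ with sinθ = 0.800731.
The centroid lies 2.67/2 = 1.335 m below the top edge, so y_c = 1.335 m and h_c = 1.335 × 0.800731 = 1.06898 m.
A = 4.71 × 2.67 = 12.5757 m².
Resultant F = γ·h_c·A = 9.81 × 1.06898 × 12.5757 = 131.878 kN.
I_c = b·h³/12 = 4.71 × 2.67³/12 = 7.47091 m⁴.
Centre of pressure: y_p = y_c + I_c/(y_c·A) = 1.335 + 7.47091/(1.335 × 12.5757) = 1.335 + 0.445 = 1.78 m along the plane.

y_p = 1.780 m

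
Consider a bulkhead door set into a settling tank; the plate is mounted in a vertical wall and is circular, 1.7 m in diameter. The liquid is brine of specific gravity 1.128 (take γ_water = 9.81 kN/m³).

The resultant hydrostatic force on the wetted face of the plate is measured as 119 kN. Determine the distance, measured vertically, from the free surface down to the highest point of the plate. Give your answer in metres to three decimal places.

γ = 1.128 × 9.81 = 11.06568 kN/m³.
A = π(0.85)² = 2.2698 m².
From F = γ·h_c·A, the centroid depth is h_c = 119/(11.06568 × 2.2698) = 4.73785 m.
The centroid is at the centre, 0.85 m below the top of the plate, so the highest point sits at h_top = 4.73785 − 0.85 = 3.88785 m below the surface.

d_top ≈ 3.888 m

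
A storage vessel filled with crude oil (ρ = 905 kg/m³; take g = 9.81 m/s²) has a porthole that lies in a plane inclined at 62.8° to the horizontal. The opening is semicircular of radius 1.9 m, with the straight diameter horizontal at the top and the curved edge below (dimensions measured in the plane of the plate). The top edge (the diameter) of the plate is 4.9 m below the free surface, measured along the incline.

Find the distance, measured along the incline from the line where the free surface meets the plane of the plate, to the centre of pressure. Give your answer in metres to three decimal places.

y_p = 5.751 m

γ = ρg = 905 × 9.81 / 1000 = 8.87805 kN/m³.
Let θ = 62.8° be the plate's angle to the horizontal; measure y along the incline from where the plane meets the free surface. Vertical depth h = y·sinθ with sinθ = 0.889416.
The centroid of a semicircle lies 4r/(3π) = 0.806385 m from the diameter, here below the top edge, so y_c = 4.9 + 0.806385 = 5.70639 m and h_c = 5.70639 × 0.889416 = 5.07535 m.
A = πr²/2 = π × 1.9²/2 = 5.67057 m².
Resultant F = γ·h_c·A = 8.87805 × 5.07535 × 5.67057 = 255.511 kN.
I_c = (π/8 − 8/(9π))·r⁴ = 0.109757 × 1.9⁴ = 1.43036 m⁴.
Centre of pressure: y_p = y_c + I_c/(y_c·A) = 5.70639 + 1.43036/(5.70639 × 5.67057) = 5.70639 + 0.0442036 = 5.75059 m along the plane.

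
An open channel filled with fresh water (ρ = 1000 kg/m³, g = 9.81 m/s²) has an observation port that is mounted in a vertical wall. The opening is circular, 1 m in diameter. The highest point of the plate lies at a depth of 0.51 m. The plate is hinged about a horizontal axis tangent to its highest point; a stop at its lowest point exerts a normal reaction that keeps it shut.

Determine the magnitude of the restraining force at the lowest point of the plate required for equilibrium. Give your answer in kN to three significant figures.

γ = ρg = 1000 × 9.81 = 9810 N/m³ = 9.81 kN/m³.
The centroid is at the centre, 0.5 m below the top of the plate, so the centroid depth is h_c = 0.51 + 0.5 = 1.01 m.
A = π(0.5)² = 0.785398 m².
Resultant F = γ·h_c·A = 9.81 × 1.01 × 0.785398 = 7.7818 kN.
I_c = πr⁴/4 = π × 0.5⁴/4 = 0.0490874 m⁴.
Centre of pressure: y_p = y_c + I_c/(y_c·A) = 1.01 + 0.0490874/(1.01 × 0.785398) = 1.01 + 0.0618812 = 1.07188 m along the plane.
The resultant acts 0.5 + 0.0618812 = 0.561881 m (along the plate) below the hinge at the top edge, so the moment about the hinge is M = F × 0.561881 = 7.7818 × 0.561881 = 4.37245 kN·m.
A normal force at the bottom, 1 m from the hinge, must supply this moment: P = 4.37245/1 = 4.37245 kN.

P ≈ 4.37 kN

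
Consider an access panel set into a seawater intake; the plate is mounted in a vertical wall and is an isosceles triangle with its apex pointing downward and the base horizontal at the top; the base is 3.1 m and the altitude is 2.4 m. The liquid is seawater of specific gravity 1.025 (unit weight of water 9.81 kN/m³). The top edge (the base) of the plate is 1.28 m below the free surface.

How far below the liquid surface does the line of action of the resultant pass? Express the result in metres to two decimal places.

h_p = 2.23 m

γ = 1.025 × 9.81 = 10.05525 kN/m³.
With the apex down, the centroid sits h/3 = 2.4/3 = 0.8 m below the base (the top edge), so the centroid depth is h_c = 1.28 + 0.8 = 2.08 m.
A = ½ × 3.1 × 2.4 = 3.72 m².
Resultant F = γ·h_c·A = 10.05525 × 2.08 × 3.72 = 77.8035 kN.
I_c = b·h³/36 = 3.1 × 2.4³/36 = 1.1904 m⁴.
Centre of pressure: y_p = y_c + I_c/(y_c·A) = 2.08 + 1.1904/(2.08 × 3.72) = 2.08 + 0.153846 = 2.23385 m along the plane.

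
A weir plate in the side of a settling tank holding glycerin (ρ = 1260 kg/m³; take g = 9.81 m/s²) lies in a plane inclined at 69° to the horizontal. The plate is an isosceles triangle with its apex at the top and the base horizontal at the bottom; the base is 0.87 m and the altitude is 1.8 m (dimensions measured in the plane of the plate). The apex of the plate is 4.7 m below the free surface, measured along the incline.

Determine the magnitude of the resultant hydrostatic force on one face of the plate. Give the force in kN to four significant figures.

F ≈ 53.31 kN

γ = ρg = 1260 × 9.81 / 1000 = 12.3606 kN/m³.
Let θ = 69° be the plate's angle to the horizontal; measure y along the incline from where the plane meets the free surface. Vertical depth h = y·sinθ with sinθ = 0.933580.
With the apex up, the centroid sits 2h/3 = 2 × 1.8/3 = 1.2 m below the apex, so y_c = 4.7 + 1.2 = 5.9 m and h_c = 5.9 × 0.933580 = 5.50812 m.
A = ½ × 0.87 × 1.8 = 0.783 m².
Resultant F = γ·h_c·A = 12.3606 × 5.50812 × 0.783 = 53.3095 kN.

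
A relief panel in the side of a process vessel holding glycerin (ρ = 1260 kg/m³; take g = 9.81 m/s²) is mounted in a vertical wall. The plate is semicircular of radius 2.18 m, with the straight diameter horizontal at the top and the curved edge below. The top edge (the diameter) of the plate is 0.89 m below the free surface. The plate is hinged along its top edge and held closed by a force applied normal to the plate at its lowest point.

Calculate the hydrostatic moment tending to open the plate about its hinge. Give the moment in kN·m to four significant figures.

M ≈ 185.6 kN·m

γ = ρg = 1260 × 9.81 / 1000 = 12.3606 kN/m³.
The centroid of a semicircle lies 4r/(3π) = 0.925221 m from the diameter, here below the top edge, so the centroid depth is h_c = 0.89 + 0.925221 = 1.81522 m.
A = πr²/2 = π × 2.18²/2 = 7.46505 m².
Resultant F = γ·h_c·A = 12.3606 × 1.81522 × 7.46505 = 167.495 kN.
I_c = (π/8 − 8/(9π))·r⁴ = 0.109757 × 2.18⁴ = 2.4789 m⁴.
Centre of pressure: y_p = y_c + I_c/(y_c·A) = 1.81522 + 2.4789/(1.81522 × 7.46505) = 1.81522 + 0.182935 = 1.99816 m along the plane.
The resultant acts 0.925221 + 0.182935 = 1.10816 m (along the plate) below the hinge at the top edge, so the moment about the hinge is M = F × 1.10816 = 167.495 × 1.10816 = 185.611 kN·m.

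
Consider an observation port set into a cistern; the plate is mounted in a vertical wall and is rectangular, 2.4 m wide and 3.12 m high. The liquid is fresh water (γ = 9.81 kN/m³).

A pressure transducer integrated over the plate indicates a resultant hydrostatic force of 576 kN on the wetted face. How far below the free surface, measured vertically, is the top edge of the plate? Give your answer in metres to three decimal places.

d_top ≈ 6.281 m

γ = 9.81 kN/m³.
A = 2.4 × 3.12 = 7.488 m².
From F = γ·h_c·A, the centroid depth is h_c = 576/(9.81 × 7.488) = 7.84129 m.
The centroid lies 3.12/2 = 1.56 m below the top edge, so the top edge sits at h_top = 7.84129 − 1.56 = 6.28129 m below the surface.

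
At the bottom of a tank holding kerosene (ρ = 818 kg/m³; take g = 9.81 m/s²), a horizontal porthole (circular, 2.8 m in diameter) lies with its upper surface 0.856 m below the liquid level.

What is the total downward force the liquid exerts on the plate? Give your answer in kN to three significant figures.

γ = ρg = 818 × 9.81 / 1000 = 8.02458 kN/m³.
The plate is horizontal, so pressure is uniform at p = γ·h = 8.02458 × 0.856 = 6.86904 kN/m².
A = π(1.4)² = 6.15752 m².
F = p·A = 6.86904 × 6.15752 = 42.2963 kN.

F ≈ 42.3 kN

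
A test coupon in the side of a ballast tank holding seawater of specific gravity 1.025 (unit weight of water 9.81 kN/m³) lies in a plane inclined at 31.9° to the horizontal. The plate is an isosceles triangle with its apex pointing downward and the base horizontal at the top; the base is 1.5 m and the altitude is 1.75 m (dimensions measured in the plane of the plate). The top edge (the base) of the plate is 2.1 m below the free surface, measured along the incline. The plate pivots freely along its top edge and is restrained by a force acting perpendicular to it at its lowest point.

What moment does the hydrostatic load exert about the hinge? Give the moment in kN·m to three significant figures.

γ = 1.025 × 9.81 = 10.05525 kN/m³.
Let θ = 31.9° be the plate's angle to the horizontal; measure y along the incline from where the plane meets the free surface. Vertical depth h = y·sinθ with sinθ = 0.528438.
With the apex down, the centroid sits h/3 = 1.75/3 = 0.583333 m below the base (the top edge), so y_c = 2.1 + 0.583333 = 2.68333 m and h_c = 2.68333 × 0.528438 = 1.41797 m.
A = ½ × 1.5 × 1.75 = 1.3125 m².
Resultant F = γ·h_c·A = 10.05525 × 1.41797 × 1.3125 = 18.7137 kN.
I_c = b·h³/36 = 1.5 × 1.75³/36 = 0.223307 m⁴.
Centre of pressure: y_p = y_c + I_c/(y_c·A) = 2.68333 + 0.223307/(2.68333 × 1.3125) = 2.68333 + 0.0634058 = 2.74674 m along the plane.
The resultant acts 0.583333 + 0.0634058 = 0.646739 m (along the plate) below the hinge at the top edge, so the moment about the hinge is M = F × 0.646739 = 18.7137 × 0.646739 = 12.1029 kN·m.

M ≈ 12.1 kN·m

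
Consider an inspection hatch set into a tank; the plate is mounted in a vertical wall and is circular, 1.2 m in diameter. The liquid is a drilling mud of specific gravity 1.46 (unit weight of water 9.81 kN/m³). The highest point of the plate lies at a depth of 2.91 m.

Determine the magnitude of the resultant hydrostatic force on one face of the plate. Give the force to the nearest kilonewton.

F ≈ 57 kN

γ = 1.46 × 9.81 = 14.3226 kN/m³.
The centroid is at the centre, 0.6 m below the top of the plate, so the centroid depth is h_c = 2.91 + 0.6 = 3.51 m.
A = π(0.6)² = 1.13097 m².
Resultant F = γ·h_c·A = 14.3226 × 3.51 × 1.13097 = 56.8565 kN.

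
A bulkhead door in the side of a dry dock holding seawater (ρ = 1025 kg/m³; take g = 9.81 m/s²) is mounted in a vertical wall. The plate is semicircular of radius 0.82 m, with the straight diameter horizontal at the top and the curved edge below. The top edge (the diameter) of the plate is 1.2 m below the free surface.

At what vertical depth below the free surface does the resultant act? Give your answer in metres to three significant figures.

γ = ρg = 1025 × 9.81 / 1000 = 10.05525 kN/m³.
The centroid of a semicircle lies 4r/(3π) = 0.348019 m from the diameter, here below the top edge, so the centroid depth is h_c = 1.2 + 0.348019 = 1.54802 m.
A = πr²/2 = π × 0.82²/2 = 1.0562 m².
Resultant F = γ·h_c·A = 10.05525 × 1.54802 × 1.0562 = 16.4405 kN.
I_c = (π/8 − 8/(9π))·r⁴ = 0.109757 × 0.82⁴ = 0.0496235 m⁴.
Centre of pressure: y_p = y_c + I_c/(y_c·A) = 1.54802 + 0.0496235/(1.54802 × 1.0562) = 1.54802 + 0.0303504 = 1.57837 m along the plane.

h_p = 1.58 m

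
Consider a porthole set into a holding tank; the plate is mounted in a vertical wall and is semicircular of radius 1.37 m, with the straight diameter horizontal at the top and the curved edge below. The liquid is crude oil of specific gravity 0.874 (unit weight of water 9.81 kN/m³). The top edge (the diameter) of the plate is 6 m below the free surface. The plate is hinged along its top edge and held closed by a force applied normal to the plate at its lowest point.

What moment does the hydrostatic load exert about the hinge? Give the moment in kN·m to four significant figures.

M ≈ 100.0 kN·m

γ = 0.874 × 9.81 = 8.57394 kN/m³.
The centroid of a semicircle lies 4r/(3π) = 0.581446 m from the diameter, here below the top edge, so the centroid depth is h_c = 6 + 0.581446 = 6.58145 m.
A = πr²/2 = π × 1.37²/2 = 2.94823 m².
Resultant F = γ·h_c·A = 8.57394 × 6.58145 × 2.94823 = 166.366 kN.
I_c = (π/8 − 8/(9π))·r⁴ = 0.109757 × 1.37⁴ = 0.386647 m⁴.
Centre of pressure: y_p = y_c + I_c/(y_c·A) = 6.58145 + 0.386647/(6.58145 × 2.94823) = 6.58145 + 0.0199265 = 6.60138 m along the plane.
The resultant acts 0.581446 + 0.0199265 = 0.601372 m (along the plate) below the hinge at the top edge, so the moment about the hinge is M = F × 0.601372 = 166.366 × 0.601372 = 100.048 kN·m.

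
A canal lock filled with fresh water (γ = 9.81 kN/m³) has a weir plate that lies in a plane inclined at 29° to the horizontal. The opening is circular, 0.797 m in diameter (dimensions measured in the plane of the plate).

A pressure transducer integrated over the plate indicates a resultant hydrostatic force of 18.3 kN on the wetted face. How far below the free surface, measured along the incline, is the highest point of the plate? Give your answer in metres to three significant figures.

y_top ≈ 7.31 m

γ = 9.81 kN/m³.
A = π(0.3985)² = 0.498892 m².
From F = γ·h_c·A, the centroid depth is h_c = 18.3/(9.81 × 0.498892) = 3.73917 m.
Let θ = 29° be the plate's angle to the horizontal; measure y along the incline from where the plane meets the free surface. Vertical depth h = y·sinθ with sinθ = 0.484810.
Along the incline, y_c = h_c/sinθ = 3.73917/0.484810 = 7.71265 m.
The centroid is at the centre, 0.3985 m below the top of the plate, so the highest point sits at y_top = 7.71265 − 0.3985 = 7.31415 m along the incline.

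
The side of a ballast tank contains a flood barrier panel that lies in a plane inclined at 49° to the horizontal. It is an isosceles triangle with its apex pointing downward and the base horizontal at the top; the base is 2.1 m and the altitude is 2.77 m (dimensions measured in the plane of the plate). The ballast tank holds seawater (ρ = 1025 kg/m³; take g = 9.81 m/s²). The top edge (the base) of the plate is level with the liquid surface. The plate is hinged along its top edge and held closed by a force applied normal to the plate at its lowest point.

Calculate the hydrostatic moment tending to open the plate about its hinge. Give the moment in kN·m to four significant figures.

M ≈ 28.23 kN·m

γ = ρg = 1025 × 9.81 / 1000 = 10.05525 kN/m³.
Let θ = 49° be the plate's angle to the horizontal; measure y along the incline from where the plane meets the free surface. Vertical depth h = y·sinθ with sinθ = 0.754710.
With the apex down, the centroid sits h/3 = 2.77/3 = 0.923333 m below the base (the top edge), so y_c = 0.923333 m and h_c = 0.923333 × 0.754710 = 0.696849 m.
A = ½ × 2.1 × 2.77 = 2.9085 m².
Resultant F = γ·h_c·A = 10.05525 × 0.696849 × 2.9085 = 20.3798 kN.
I_c = b·h³/36 = 2.1 × 2.77³/36 = 1.23981 m⁴.
Centre of pressure: y_p = y_c + I_c/(y_c·A) = 0.923333 + 1.23981/(0.923333 × 2.9085) = 0.923333 + 0.461666 = 1.385 m along the plane.
The resultant acts 0.923333 + 0.461666 = 1.385 m (along the plate) below the hinge at the top edge, so the moment about the hinge is M = F × 1.385 = 20.3798 × 1.385 = 28.226 kN·m.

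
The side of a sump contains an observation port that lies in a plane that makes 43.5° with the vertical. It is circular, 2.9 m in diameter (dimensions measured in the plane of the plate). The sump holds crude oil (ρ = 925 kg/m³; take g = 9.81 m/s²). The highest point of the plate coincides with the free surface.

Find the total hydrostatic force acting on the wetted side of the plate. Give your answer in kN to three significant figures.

F ≈ 63.0 kN

γ = ρg = 925 × 9.81 / 1000 = 9.07425 kN/m³.
The plate makes 43.5° with the vertical, i.e. θ = 90° − 43.5° = 46.5° to the horizontal. Measuring y along the incline from the free-surface line, vertical depth h = y·sinθ with sinθ = 0.725374.
The centroid is at the centre, 1.45 m below the top of the plate, so y_c = 1.45 m and h_c = 1.45 × 0.725374 = 1.05179 m.
A = π(1.45)² = 6.6052 m².
Resultant F = γ·h_c·A = 9.07425 × 1.05179 × 6.6052 = 63.0414 kN.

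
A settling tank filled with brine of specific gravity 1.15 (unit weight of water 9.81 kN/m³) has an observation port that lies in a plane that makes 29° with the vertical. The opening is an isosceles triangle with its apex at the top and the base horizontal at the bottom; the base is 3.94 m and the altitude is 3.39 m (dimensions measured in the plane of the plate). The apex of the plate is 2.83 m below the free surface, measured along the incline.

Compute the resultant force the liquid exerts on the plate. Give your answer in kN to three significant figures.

γ = 1.15 × 9.81 = 11.2815 kN/m³.
The plate makes 29° with the vertical, i.e. θ = 90° − 29° = 61° to the horizontal. Measuring y along the incline from the free-surface line, vertical depth h = y·sinθ with sinθ = 0.874620.
With the apex up, the centroid sits 2h/3 = 2 × 3.39/3 = 2.26 m below the apex, so y_c = 2.83 + 2.26 = 5.09 m and h_c = 5.09 × 0.874620 = 4.45182 m.
A = ½ × 3.94 × 3.39 = 6.6783 m².
Resultant F = γ·h_c·A = 11.2815 × 4.45182 × 6.6783 = 335.406 kN.

F ≈ 335 kN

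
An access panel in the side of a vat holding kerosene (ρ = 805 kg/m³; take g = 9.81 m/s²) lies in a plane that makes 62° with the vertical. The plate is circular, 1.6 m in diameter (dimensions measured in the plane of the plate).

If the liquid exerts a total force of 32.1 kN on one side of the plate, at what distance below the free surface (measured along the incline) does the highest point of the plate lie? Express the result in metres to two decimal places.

γ = ρg = 805 × 9.81 / 1000 = 7.89705 kN/m³.
A = π(0.8)² = 2.01062 m².
From F = γ·h_c·A, the centroid depth is h_c = 32.1/(7.89705 × 2.01062) = 2.02167 m.
The plate makes 62° with the vertical, i.e. θ = 90° − 62° = 28° to the horizontal. Measuring y along the incline from the free-surface line, vertical depth h = y·sinθ with sinθ = 0.469472.
Along the incline, y_c = h_c/sinθ = 2.02167/0.469472 = 4.30626 m.
The centroid is at the centre, 0.8 m below the top of the plate, so the highest point sits at y_top = 4.30626 − 0.8 = 3.50626 m along the incline.

y_top ≈ 3.51 m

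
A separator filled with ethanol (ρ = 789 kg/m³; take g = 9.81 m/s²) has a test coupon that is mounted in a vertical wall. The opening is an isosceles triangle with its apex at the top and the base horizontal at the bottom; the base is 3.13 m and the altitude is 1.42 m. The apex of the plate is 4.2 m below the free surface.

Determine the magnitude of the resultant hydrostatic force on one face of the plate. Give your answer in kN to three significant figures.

γ = ρg = 789 × 9.81 / 1000 = 7.74009 kN/m³.
With the apex up, the centroid sits 2h/3 = 2 × 1.42/3 = 0.946667 m below the apex, so the centroid depth is h_c = 4.2 + 0.946667 = 5.14667 m.
A = ½ × 3.13 × 1.42 = 2.2223 m².
Resultant F = γ·h_c·A = 7.74009 × 5.14667 × 2.2223 = 88.5269 kN.

F ≈ 88.5 kN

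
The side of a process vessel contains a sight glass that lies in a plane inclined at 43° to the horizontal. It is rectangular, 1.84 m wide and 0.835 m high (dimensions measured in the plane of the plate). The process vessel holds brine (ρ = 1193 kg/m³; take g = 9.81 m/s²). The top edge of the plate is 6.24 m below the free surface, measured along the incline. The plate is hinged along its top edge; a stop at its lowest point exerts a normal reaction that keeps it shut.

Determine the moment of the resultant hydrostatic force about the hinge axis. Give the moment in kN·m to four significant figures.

M ≈ 34.80 kN·m

γ = ρg = 1193 × 9.81 / 1000 = 11.70333 kN/m³.
Let θ = 43° be the plate's angle to the horizontal; measure y along the incline from where the plane meets the free surface. Vertical depth h = y·sinθ with sinθ = 0.681998.
The centroid lies 0.835/2 = 0.4175 m below the top edge, so y_c = 6.24 + 0.4175 = 6.6575 m and h_c = 6.6575 × 0.681998 = 4.5404 m.
A = 1.84 × 0.835 = 1.5364 m².
Resultant F = γ·h_c·A = 11.70333 × 4.5404 × 1.5364 = 81.6409 kN.
I_c = b·h³/12 = 1.84 × 0.835³/12 = 0.089268 m⁴.
Centre of pressure: y_p = y_c + I_c/(y_c·A) = 6.6575 + 0.089268/(6.6575 × 1.5364) = 6.6575 + 0.00872731 = 6.66623 m along the plane.
The resultant acts 0.4175 + 0.00872731 = 0.426227 m (along the plate) below the hinge at the top edge, so the moment about the hinge is M = F × 0.426227 = 81.6409 × 0.426227 = 34.7976 kN·m.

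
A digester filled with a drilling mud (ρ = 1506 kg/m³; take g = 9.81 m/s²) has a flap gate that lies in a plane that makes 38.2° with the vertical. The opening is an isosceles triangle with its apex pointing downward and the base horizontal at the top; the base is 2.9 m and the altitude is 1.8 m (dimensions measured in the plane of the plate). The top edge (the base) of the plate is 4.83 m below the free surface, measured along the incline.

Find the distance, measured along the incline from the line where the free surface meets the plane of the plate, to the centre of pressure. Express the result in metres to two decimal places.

γ = ρg = 1506 × 9.81 / 1000 = 14.77386 kN/m³.
The plate makes 38.2° with the vertical, i.e. θ = 90° − 38.2° = 51.8° to the horizontal. Measuring y along the incline from the free-surface line, vertical depth h = y·sinθ with sinθ = 0.785857.
With the apex down, the centroid sits h/3 = 1.8/3 = 0.6 m below the base (the top edge), so y_c = 4.83 + 0.6 = 5.43 m and h_c = 5.43 × 0.785857 = 4.2672 m.
A = ½ × 2.9 × 1.8 = 2.61 m².
Resultant F = γ·h_c·A = 14.77386 × 4.2672 × 2.61 = 164.542 kN.
I_c = b·h³/36 = 2.9 × 1.8³/36 = 0.4698 m⁴.
Centre of pressure: y_p = y_c + I_c/(y_c·A) = 5.43 + 0.4698/(5.43 × 2.61) = 5.43 + 0.0331492 = 5.46315 m along the plane.

y_p = 5.46 m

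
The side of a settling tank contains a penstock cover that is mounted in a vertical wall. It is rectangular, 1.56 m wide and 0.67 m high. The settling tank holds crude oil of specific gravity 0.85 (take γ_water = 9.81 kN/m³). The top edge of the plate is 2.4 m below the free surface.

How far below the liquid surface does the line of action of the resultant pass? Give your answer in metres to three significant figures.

h_p = 2.75 m

γ = 0.85 × 9.81 = 8.3385 kN/m³.
The centroid lies 0.67/2 = 0.335 m below the top edge, so the centroid depth is h_c = 2.4 + 0.335 = 2.735 m.
A = 1.56 × 0.67 = 1.0452 m².
Resultant F = γ·h_c·A = 8.3385 × 2.735 × 1.0452 = 23.8366 kN.
I_c = b·h³/12 = 1.56 × 0.67³/12 = 0.0390992 m⁴.
Centre of pressure: y_p = y_c + I_c/(y_c·A) = 2.735 + 0.0390992/(2.735 × 1.0452) = 2.735 + 0.0136776 = 2.74868 m along the plane.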